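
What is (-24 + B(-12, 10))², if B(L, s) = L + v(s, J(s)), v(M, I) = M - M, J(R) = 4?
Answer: 1296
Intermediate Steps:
v(M, I) = 0
B(L, s) = L (B(L, s) = L + 0 = L)
(-24 + B(-12, 10))² = (-24 - 12)² = (-36)² = 1296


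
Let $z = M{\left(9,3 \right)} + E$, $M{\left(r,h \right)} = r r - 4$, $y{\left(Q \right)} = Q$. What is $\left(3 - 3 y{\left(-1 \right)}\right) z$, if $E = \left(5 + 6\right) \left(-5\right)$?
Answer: $132$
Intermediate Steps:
$E = -55$ ($E = 11 \left(-5\right) = -55$)
$M{\left(r,h \right)} = -4 + r^{2}$ ($M{\left(r,h \right)} = r^{2} - 4 = -4 + r^{2}$)
$z = 22$ ($z = \left(-4 + 9^{2}\right) - 55 = \left(-4 + 81\right) - 55 = 77 - 55 = 22$)
$\left(3 - 3 y{\left(-1 \right)}\right) z = \left(3 - -3\right) 22 = \left(3 + 3\right) 22 = 6 \cdot 22 = 132$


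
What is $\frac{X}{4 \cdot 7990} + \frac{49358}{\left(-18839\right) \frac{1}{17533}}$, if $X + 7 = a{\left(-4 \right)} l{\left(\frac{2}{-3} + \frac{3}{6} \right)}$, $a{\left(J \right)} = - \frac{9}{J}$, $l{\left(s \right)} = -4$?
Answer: $- \frac{3457248324608}{75261805} \approx -45936.0$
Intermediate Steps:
$X = -16$ ($X = -7 + - \frac{9}{-4} \left(-4\right) = -7 + \left(-9\right) \left(- \frac{1}{4}\right) \left(-4\right) = -7 + \frac{9}{4} \left(-4\right) = -7 - 9 = -16$)
$\frac{X}{4 \cdot 7990} + \frac{49358}{\left(-18839\right) \frac{1}{17533}} = - \frac{16}{4 \cdot 7990} + \frac{49358}{\left(-18839\right) \frac{1}{17533}} = - \frac{16}{31960} + \frac{49358}{\left(-18839\right) \frac{1}{17533}} = \left(-16\right) \frac{1}{31960} + \frac{49358}{- \frac{18839}{17533}} = - \frac{2}{3995} + 49358 \left(- \frac{17533}{18839}\right) = - \frac{2}{3995} - \frac{865393814}{18839} = - \frac{3457248324608}{75261805}$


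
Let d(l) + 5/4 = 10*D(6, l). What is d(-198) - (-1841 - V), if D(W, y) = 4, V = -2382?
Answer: -2009/4 ≈ -502.25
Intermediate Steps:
d(l) = 155/4 (d(l) = -5/4 + 10*4 = -5/4 + 40 = 155/4)
d(-198) - (-1841 - V) = 155/4 - (-1841 - 1*(-2382)) = 155/4 - (-1841 + 2382) = 155/4 - 1*541 = 155/4 - 541 = -2009/4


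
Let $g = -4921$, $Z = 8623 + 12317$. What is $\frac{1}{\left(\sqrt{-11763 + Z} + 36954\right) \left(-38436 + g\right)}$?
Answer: $- \frac{12318}{19735946542741} + \frac{\sqrt{9177}}{59207839628223} \approx -6.2252 \cdot 10^{-10}$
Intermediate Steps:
$Z = 20940$
$\frac{1}{\left(\sqrt{-11763 + Z} + 36954\right) \left(-38436 + g\right)} = \frac{1}{\left(\sqrt{-11763 + 20940} + 36954\right) \left(-38436 - 4921\right)} = \frac{1}{\left(\sqrt{9177} + 36954\right) \left(-43357\right)} = \frac{1}{\left(36954 + \sqrt{9177}\right) \left(-43357\right)} = \frac{1}{-1602214578 - 43357 \sqrt{9177}}$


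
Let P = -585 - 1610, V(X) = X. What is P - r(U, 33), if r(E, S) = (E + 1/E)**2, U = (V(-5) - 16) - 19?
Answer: -6075201/1600 ≈ -3797.0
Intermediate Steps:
U = -40 (U = (-5 - 16) - 19 = -21 - 19 = -40)
P = -2195
P - r(U, 33) = -2195 - (1 + (-40)**2)**2/(-40)**2 = -2195 - (1 + 1600)**2/1600 = -2195 - 1601**2/1600 = -2195 - 2563201/1600 = -6075201/1600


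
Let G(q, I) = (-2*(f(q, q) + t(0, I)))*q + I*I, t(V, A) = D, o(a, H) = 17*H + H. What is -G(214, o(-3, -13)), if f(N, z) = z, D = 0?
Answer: 36836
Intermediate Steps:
o(a, H) = 18*H
t(V, A) = 0
G(q, I) = I² - 2*q² (G(q, I) = (-2*(q + 0))*q + I*I = (-2*q)*q + I² = -2*q² + I² = I² - 2*q²)
-G(214, o(-3, -13)) = -((18*(-13))² - 2*214²) = -((-234)² - 2*45796) = -(54756 - 91592) = -1*(-36836) = 36836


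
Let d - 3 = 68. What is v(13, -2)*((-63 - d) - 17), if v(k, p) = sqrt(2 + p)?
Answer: 0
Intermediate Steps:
d = 71 (d = 3 + 68 = 71)
v(13, -2)*((-63 - d) - 17) = sqrt(2 - 2)*((-63 - 1*71) - 17) = sqrt(0)*((-63 - 71) - 17) = 0*(-134 - 17) = 0*(-151) = 0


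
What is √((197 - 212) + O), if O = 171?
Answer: 2*√39 ≈ 12.490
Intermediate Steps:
√((197 - 212) + O) = √((197 - 212) + 171) = √(-15 + 171) = √156 = 2*√39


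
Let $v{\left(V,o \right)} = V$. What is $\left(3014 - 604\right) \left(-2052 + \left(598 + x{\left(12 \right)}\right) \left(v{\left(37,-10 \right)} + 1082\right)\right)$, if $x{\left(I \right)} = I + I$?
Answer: $1672458060$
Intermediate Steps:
$x{\left(I \right)} = 2 I$
$\left(3014 - 604\right) \left(-2052 + \left(598 + x{\left(12 \right)}\right) \left(v{\left(37,-10 \right)} + 1082\right)\right) = \left(3014 - 604\right) \left(-2052 + \left(598 + 2 \cdot 12\right) \left(37 + 1082\right)\right) = 2410 \left(-2052 + \left(598 + 24\right) 1119\right) = 2410 \left(-2052 + 622 \cdot 1119\right) = 2410 \left(-2052 + 696018\right) = 2410 \cdot 693966 = 1672458060$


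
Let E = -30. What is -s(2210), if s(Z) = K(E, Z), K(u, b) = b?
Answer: -2210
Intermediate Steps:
s(Z) = Z
-s(2210) = -1*2210 = -2210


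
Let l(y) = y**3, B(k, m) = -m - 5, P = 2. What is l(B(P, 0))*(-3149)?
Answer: 393625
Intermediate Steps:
B(k, m) = -5 - m
l(B(P, 0))*(-3149) = (-5 - 1*0)**3*(-3149) = (-5 + 0)**3*(-3149) = (-5)**3*(-3149) = -125*(-3149) = 393625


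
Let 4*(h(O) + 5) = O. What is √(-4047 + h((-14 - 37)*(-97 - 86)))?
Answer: 25*I*√11/2 ≈ 41.458*I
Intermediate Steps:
h(O) = -5 + O/4
√(-4047 + h((-14 - 37)*(-97 - 86))) = √(-4047 + (-5 + ((-14 - 37)*(-97 - 86))/4)) = √(-4047 + (-5 + (-51*(-183))/4)) = √(-4047 + (-5 + (¼)*9333)) = √(-4047 + (-5 + 9333/4)) = √(-4047 + 9313/4) = √(-6875/4) = 25*I*√11/2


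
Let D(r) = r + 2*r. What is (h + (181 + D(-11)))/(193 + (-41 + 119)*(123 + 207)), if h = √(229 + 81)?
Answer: 148/25933 + √310/25933 ≈ 0.0063860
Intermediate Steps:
h = √310 ≈ 17.607
D(r) = 3*r
(h + (181 + D(-11)))/(193 + (-41 + 119)*(123 + 207)) = (√310 + (181 + 3*(-11)))/(193 + (-41 + 119)*(123 + 207)) = (√310 + (181 - 33))/(193 + 78*330) = (√310 + 148)/(193 + 25740) = (148 + √310)/25933 = (148 + √310)*(1/25933) = 148/25933 + √310/25933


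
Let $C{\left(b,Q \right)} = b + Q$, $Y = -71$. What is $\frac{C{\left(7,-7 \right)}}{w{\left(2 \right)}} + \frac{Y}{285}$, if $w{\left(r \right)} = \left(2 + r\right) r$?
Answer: $- \frac{71}{285} \approx -0.24912$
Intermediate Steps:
$w{\left(r \right)} = r \left(2 + r\right)$
$C{\left(b,Q \right)} = Q + b$
$\frac{C{\left(7,-7 \right)}}{w{\left(2 \right)}} + \frac{Y}{285} = \frac{-7 + 7}{2 \left(2 + 2\right)} - \frac{71}{285} = \frac{0}{2 \cdot 4} - \frac{71}{285} = \frac{0}{8} - \frac{71}{285} = 0 \cdot \frac{1}{8} - \frac{71}{285} = 0 - \frac{71}{285} = - \frac{71}{285}$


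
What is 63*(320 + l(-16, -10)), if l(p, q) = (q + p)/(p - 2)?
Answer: 20251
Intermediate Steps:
l(p, q) = (p + q)/(-2 + p)
63*(320 + l(-16, -10)) = 63*(320 + (-16 - 10)/(-2 - 16)) = 63*(320 - 26/(-18)) = 63*(320 - 1/18*(-26)) = 63*(320 + 13/9) = 63*(2893/9) = 20251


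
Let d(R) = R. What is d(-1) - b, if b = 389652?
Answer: -389653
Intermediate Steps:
d(-1) - b = -1 - 1*389652 = -1 - 389652 = -389653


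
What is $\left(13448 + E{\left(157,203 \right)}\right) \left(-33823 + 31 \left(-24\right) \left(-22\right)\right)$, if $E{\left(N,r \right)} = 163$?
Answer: $-237580005$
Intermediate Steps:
$\left(13448 + E{\left(157,203 \right)}\right) \left(-33823 + 31 \left(-24\right) \left(-22\right)\right) = \left(13448 + 163\right) \left(-33823 + 31 \left(-24\right) \left(-22\right)\right) = 13611 \left(-33823 - -16368\right) = 13611 \left(-33823 + 16368\right) = 13611 \left(-17455\right) = -237580005$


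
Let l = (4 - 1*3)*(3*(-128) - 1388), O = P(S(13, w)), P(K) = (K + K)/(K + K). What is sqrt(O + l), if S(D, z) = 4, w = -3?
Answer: I*sqrt(1771) ≈ 42.083*I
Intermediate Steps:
P(K) = 1 (P(K) = (2*K)/((2*K)) = (2*K)*(1/(2*K)) = 1)
O = 1
l = -1772 (l = (4 - 3)*(-384 - 1388) = 1*(-1772) = -1772)
sqrt(O + l) = sqrt(1 - 1772) = sqrt(-1771) = I*sqrt(1771)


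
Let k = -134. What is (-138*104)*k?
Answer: 1923168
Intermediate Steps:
(-138*104)*k = -138*104*(-134) = -14352*(-134) = 1923168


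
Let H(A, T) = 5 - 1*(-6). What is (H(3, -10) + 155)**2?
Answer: 27556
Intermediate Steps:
H(A, T) = 11 (H(A, T) = 5 + 6 = 11)
(H(3, -10) + 155)**2 = (11 + 155)**2 = 166**2 = 27556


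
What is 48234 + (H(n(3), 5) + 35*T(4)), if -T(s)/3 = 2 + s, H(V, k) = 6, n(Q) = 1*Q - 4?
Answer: 47610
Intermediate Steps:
n(Q) = -4 + Q (n(Q) = Q - 4 = -4 + Q)
T(s) = -6 - 3*s (T(s) = -3*(2 + s) = -6 - 3*s)
48234 + (H(n(3), 5) + 35*T(4)) = 48234 + (6 + 35*(-6 - 3*4)) = 48234 + (6 + 35*(-6 - 12)) = 48234 + (6 + 35*(-18)) = 48234 + (6 - 630) = 48234 - 624 = 47610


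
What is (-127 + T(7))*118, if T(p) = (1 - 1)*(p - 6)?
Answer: -14986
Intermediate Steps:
T(p) = 0 (T(p) = 0*(-6 + p) = 0)
(-127 + T(7))*118 = (-127 + 0)*118 = -127*118 = -14986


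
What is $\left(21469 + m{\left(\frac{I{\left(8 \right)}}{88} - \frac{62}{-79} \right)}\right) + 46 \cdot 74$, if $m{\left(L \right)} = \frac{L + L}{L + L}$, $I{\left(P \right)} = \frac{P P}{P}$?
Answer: $24874$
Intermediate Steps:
$I{\left(P \right)} = P$ ($I{\left(P \right)} = \frac{P^{2}}{P} = P$)
$m{\left(L \right)} = 1$ ($m{\left(L \right)} = \frac{2 L}{2 L} = 2 L \frac{1}{2 L} = 1$)
$\left(21469 + m{\left(\frac{I{\left(8 \right)}}{88} - \frac{62}{-79} \right)}\right) + 46 \cdot 74 = \left(21469 + 1\right) + 46 \cdot 74 = 21470 + 3404 = 24874$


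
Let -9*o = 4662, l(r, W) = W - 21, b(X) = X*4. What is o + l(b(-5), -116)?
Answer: -655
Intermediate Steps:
b(X) = 4*X
l(r, W) = -21 + W
o = -518 (o = -⅑*4662 = -518)
o + l(b(-5), -116) = -518 + (-21 - 116) = -518 - 137 = -655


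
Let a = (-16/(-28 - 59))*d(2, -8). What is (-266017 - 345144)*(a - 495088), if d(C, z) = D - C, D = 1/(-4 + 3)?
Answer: 8774785616448/29 ≈ 3.0258e+11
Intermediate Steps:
D = -1 (D = 1/(-1) = -1)
d(C, z) = -1 - C
a = -16/29 (a = (-16/(-28 - 59))*(-1 - 1*2) = (-16/(-87))*(-1 - 2) = -1/87*(-16)*(-3) = (16/87)*(-3) = -16/29 ≈ -0.55172)
(-266017 - 345144)*(a - 495088) = (-266017 - 345144)*(-16/29 - 495088) = -611161*(-14357568/29) = 8774785616448/29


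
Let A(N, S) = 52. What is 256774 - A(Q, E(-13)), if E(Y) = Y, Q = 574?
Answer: 256722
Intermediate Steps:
256774 - A(Q, E(-13)) = 256774 - 1*52 = 256774 - 52 = 256722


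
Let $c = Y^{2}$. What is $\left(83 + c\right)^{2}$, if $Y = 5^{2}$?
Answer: $501264$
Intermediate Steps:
$Y = 25$
$c = 625$ ($c = 25^{2} = 625$)
$\left(83 + c\right)^{2} = \left(83 + 625\right)^{2} = 708^{2} = 501264$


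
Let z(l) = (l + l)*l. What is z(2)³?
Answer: 512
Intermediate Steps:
z(l) = 2*l² (z(l) = (2*l)*l = 2*l²)
z(2)³ = (2*2²)³ = (2*4)³ = 8³ = 512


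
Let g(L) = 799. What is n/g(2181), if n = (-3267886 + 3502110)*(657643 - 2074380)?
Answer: -331833807088/799 ≈ -4.1531e+8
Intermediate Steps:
n = -331833807088 (n = 234224*(-1416737) = -331833807088)
n/g(2181) = -331833807088/799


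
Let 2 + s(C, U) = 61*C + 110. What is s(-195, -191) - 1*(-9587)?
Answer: -2200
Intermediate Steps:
s(C, U) = 108 + 61*C (s(C, U) = -2 + (61*C + 110) = -2 + (110 + 61*C) = 108 + 61*C)
s(-195, -191) - 1*(-9587) = (108 + 61*(-195)) - 1*(-9587) = (108 - 11895) + 9587 = -11787 + 9587 = -2200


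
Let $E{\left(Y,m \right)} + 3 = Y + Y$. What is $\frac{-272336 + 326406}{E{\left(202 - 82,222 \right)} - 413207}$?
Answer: $- \frac{5407}{41297} \approx -0.13093$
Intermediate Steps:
$E{\left(Y,m \right)} = -3 + 2 Y$ ($E{\left(Y,m \right)} = -3 + \left(Y + Y\right) = -3 + 2 Y$)
$\frac{-272336 + 326406}{E{\left(202 - 82,222 \right)} - 413207} = \frac{-272336 + 326406}{\left(-3 + 2 \left(202 - 82\right)\right) - 413207} = \frac{54070}{\left(-3 + 2 \left(202 - 82\right)\right) - 413207} = \frac{54070}{\left(-3 + 2 \cdot 120\right) - 413207} = \frac{54070}{\left(-3 + 240\right) - 413207} = \frac{54070}{237 - 413207} = \frac{54070}{-412970} = 54070 \left(- \frac{1}{412970}\right) = - \frac{5407}{41297}$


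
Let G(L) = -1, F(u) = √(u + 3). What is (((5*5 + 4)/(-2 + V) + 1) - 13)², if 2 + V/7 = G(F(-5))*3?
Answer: 223729/1369 ≈ 163.43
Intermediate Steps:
F(u) = √(3 + u)
V = -35 (V = -14 + 7*(-1*3) = -14 + 7*(-3) = -14 - 21 = -35)
(((5*5 + 4)/(-2 + V) + 1) - 13)² = (((5*5 + 4)/(-2 - 35) + 1) - 13)² = (((25 + 4)/(-37) + 1) - 13)² = ((-1/37*29 + 1) - 13)² = ((-29/37 + 1) - 13)² = (8/37 - 13)² = (-473/37)² = 223729/1369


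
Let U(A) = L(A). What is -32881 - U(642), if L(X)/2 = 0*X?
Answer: -32881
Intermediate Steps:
L(X) = 0 (L(X) = 2*(0*X) = 2*0 = 0)
U(A) = 0
-32881 - U(642) = -32881 - 1*0 = -32881 + 0 = -32881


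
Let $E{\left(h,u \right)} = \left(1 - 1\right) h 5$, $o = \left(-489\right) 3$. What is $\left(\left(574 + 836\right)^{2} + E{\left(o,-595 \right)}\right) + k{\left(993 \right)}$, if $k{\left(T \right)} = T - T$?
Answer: $1988100$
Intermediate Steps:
$o = -1467$
$k{\left(T \right)} = 0$
$E{\left(h,u \right)} = 0$ ($E{\left(h,u \right)} = 0 h 5 = 0 \cdot 5 = 0$)
$\left(\left(574 + 836\right)^{2} + E{\left(o,-595 \right)}\right) + k{\left(993 \right)} = \left(\left(574 + 836\right)^{2} + 0\right) + 0 = \left(1410^{2} + 0\right) + 0 = \left(1988100 + 0\right) + 0 = 1988100 + 0 = 1988100$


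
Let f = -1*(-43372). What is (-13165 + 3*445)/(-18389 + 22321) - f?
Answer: -85275267/1966 ≈ -43375.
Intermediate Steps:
f = 43372
(-13165 + 3*445)/(-18389 + 22321) - f = (-13165 + 3*445)/(-18389 + 22321) - 1*43372 = (-13165 + 1335)/3932 - 43372 = -11830*1/3932 - 43372 = -5915/1966 - 43372 = -85275267/1966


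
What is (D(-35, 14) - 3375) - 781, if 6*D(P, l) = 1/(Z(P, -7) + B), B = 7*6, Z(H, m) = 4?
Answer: -1147055/276 ≈ -4156.0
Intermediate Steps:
B = 42
D(P, l) = 1/276 (D(P, l) = 1/(6*(4 + 42)) = (⅙)/46 = (⅙)*(1/46) = 1/276)
(D(-35, 14) - 3375) - 781 = (1/276 - 3375) - 781 = -931499/276 - 781 = -1147055/276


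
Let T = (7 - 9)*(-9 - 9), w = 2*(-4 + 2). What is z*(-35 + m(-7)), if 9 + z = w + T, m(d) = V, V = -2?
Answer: -851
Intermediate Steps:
w = -4 (w = 2*(-2) = -4)
T = 36 (T = -2*(-18) = 36)
m(d) = -2
z = 23 (z = -9 + (-4 + 36) = -9 + 32 = 23)
z*(-35 + m(-7)) = 23*(-35 - 2) = 23*(-37) = -851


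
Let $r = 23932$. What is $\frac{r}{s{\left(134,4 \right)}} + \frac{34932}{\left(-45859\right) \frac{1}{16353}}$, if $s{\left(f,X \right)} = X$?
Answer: $- \frac{296868599}{45859} \approx -6473.5$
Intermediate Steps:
$\frac{r}{s{\left(134,4 \right)}} + \frac{34932}{\left(-45859\right) \frac{1}{16353}} = \frac{23932}{4} + \frac{34932}{\left(-45859\right) \frac{1}{16353}} = 23932 \cdot \frac{1}{4} + \frac{34932}{\left(-45859\right) \frac{1}{16353}} = 5983 + \frac{34932}{- \frac{45859}{16353}} = 5983 + 34932 \left(- \frac{16353}{45859}\right) = 5983 - \frac{571242996}{45859} = - \frac{296868599}{45859}$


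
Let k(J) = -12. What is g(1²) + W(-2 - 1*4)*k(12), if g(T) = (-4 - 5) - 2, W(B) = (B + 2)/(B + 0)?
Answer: -19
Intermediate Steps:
W(B) = (2 + B)/B
g(T) = -11 (g(T) = -9 - 2 = -11)
g(1²) + W(-2 - 1*4)*k(12) = -11 + ((2 + (-2 - 1*4))/(-2 - 1*4))*(-12) = -11 + ((2 + (-2 - 4))/(-2 - 4))*(-12) = -11 + ((2 - 6)/(-6))*(-12) = -11 - ⅙*(-4)*(-12) = -11 + (⅔)*(-12) = -11 - 8 = -19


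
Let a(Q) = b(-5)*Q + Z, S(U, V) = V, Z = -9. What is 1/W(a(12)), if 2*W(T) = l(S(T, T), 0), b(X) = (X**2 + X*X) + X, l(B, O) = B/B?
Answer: 2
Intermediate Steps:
l(B, O) = 1
b(X) = X + 2*X**2 (b(X) = (X**2 + X**2) + X = 2*X**2 + X = X + 2*X**2)
a(Q) = -9 + 45*Q (a(Q) = (-5*(1 + 2*(-5)))*Q - 9 = (-5*(1 - 10))*Q - 9 = (-5*(-9))*Q - 9 = 45*Q - 9 = -9 + 45*Q)
W(T) = 1/2 (W(T) = (1/2)*1 = 1/2)
1/W(a(12)) = 1/(1/2) = 2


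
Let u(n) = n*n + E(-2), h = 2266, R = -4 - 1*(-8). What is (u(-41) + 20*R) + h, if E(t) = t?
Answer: 4025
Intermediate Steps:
R = 4 (R = -4 + 8 = 4)
u(n) = -2 + n² (u(n) = n*n - 2 = n² - 2 = -2 + n²)
(u(-41) + 20*R) + h = ((-2 + (-41)²) + 20*4) + 2266 = ((-2 + 1681) + 80) + 2266 = (1679 + 80) + 2266 = 1759 + 2266 = 4025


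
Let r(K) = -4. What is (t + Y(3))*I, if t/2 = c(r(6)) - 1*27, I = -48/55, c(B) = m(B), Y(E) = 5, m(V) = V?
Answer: 2736/55 ≈ 49.745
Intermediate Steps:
c(B) = B
I = -48/55 (I = -48*1/55 = -48/55 ≈ -0.87273)
t = -62 (t = 2*(-4 - 1*27) = 2*(-4 - 27) = 2*(-31) = -62)
(t + Y(3))*I = (-62 + 5)*(-48/55) = -57*(-48/55) = 2736/55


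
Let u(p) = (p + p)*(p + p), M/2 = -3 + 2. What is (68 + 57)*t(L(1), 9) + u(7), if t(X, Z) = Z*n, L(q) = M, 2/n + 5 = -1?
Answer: -179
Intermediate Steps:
n = -⅓ (n = 2/(-5 - 1) = 2/(-6) = 2*(-⅙) = -⅓ ≈ -0.33333)
M = -2 (M = 2*(-3 + 2) = 2*(-1) = -2)
L(q) = -2
t(X, Z) = -Z/3 (t(X, Z) = Z*(-⅓) = -Z/3)
u(p) = 4*p² (u(p) = (2*p)*(2*p) = 4*p²)
(68 + 57)*t(L(1), 9) + u(7) = (68 + 57)*(-⅓*9) + 4*7² = 125*(-3) + 4*49 = -375 + 196 = -179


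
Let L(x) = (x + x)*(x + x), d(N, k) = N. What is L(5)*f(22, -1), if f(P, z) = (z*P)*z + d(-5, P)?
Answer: 1700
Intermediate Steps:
L(x) = 4*x**2 (L(x) = (2*x)*(2*x) = 4*x**2)
f(P, z) = -5 + P*z**2 (f(P, z) = (z*P)*z - 5 = (P*z)*z - 5 = P*z**2 - 5 = -5 + P*z**2)
L(5)*f(22, -1) = (4*5**2)*(-5 + 22*(-1)**2) = (4*25)*(-5 + 22*1) = 100*(-5 + 22) = 100*17 = 1700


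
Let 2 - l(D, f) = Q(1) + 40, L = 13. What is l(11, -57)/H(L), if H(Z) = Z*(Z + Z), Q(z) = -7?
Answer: -31/338 ≈ -0.091716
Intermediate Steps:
l(D, f) = -31 (l(D, f) = 2 - (-7 + 40) = 2 - 1*33 = 2 - 33 = -31)
H(Z) = 2*Z² (H(Z) = Z*(2*Z) = 2*Z²)
l(11, -57)/H(L) = -31/(2*13²) = -31/(2*169) = -31/338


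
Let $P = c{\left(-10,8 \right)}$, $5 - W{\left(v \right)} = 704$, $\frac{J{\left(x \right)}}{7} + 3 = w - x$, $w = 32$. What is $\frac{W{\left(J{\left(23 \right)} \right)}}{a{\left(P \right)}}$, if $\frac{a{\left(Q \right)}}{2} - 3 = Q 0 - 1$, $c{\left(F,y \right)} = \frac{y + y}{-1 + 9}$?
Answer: $- \frac{699}{4} \approx -174.75$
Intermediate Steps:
$J{\left(x \right)} = 203 - 7 x$ ($J{\left(x \right)} = -21 + 7 \left(32 - x\right) = -21 - \left(-224 + 7 x\right) = 203 - 7 x$)
$c{\left(F,y \right)} = \frac{y}{4}$ ($c{\left(F,y \right)} = \frac{2 y}{8} = 2 y \frac{1}{8} = \frac{y}{4}$)
$W{\left(v \right)} = -699$ ($W{\left(v \right)} = 5 - 704 = -699$)
$P = 2$ ($P = \frac{1}{4} \cdot 8 = 2$)
$a{\left(Q \right)} = 4$ ($a{\left(Q \right)} = 6 + 2 \left(Q 0 - 1\right) = 6 + 2 \left(0 - 1\right) = 6 + 2 \left(-1\right) = 6 - 2 = 4$)
$\frac{W{\left(J{\left(23 \right)} \right)}}{a{\left(P \right)}} = - \frac{699}{4}$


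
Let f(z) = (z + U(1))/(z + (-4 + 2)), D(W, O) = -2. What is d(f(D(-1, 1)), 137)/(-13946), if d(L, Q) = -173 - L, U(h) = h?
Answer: 693/55784 ≈ 0.012423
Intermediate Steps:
f(z) = (1 + z)/(-2 + z) (f(z) = (z + 1)/(z + (-4 + 2)) = (1 + z)/(z - 2) = (1 + z)/(-2 + z))
d(f(D(-1, 1)), 137)/(-13946) = (-173 - (1 - 2)/(-2 - 2))/(-13946) = (-173 - (-1)/(-4))*(-1/13946) = (-173 - (-1)*(-1)/4)*(-1/13946) = (-173 - 1*¼)*(-1/13946) = (-173 - ¼)*(-1/13946) = -693/4*(-1/13946) = 693/55784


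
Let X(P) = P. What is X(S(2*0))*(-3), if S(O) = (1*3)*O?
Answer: 0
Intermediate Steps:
S(O) = 3*O
X(S(2*0))*(-3) = (3*(2*0))*(-3) = (3*0)*(-3) = 0*(-3) = 0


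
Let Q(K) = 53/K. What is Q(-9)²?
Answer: 2809/81 ≈ 34.679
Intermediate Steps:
Q(-9)² = (53/(-9))² = (53*(-⅑))² = (-53/9)² = 2809/81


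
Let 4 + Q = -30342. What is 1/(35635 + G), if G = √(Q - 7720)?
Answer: 35635/1269891291 - I*√38066/1269891291 ≈ 2.8061e-5 - 1.5364e-7*I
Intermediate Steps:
Q = -30346 (Q = -4 - 30342 = -30346)
G = I*√38066 (G = √(-30346 - 7720) = √(-38066) = I*√38066 ≈ 195.1*I)
1/(35635 + G) = 1/(35635 + I*√38066)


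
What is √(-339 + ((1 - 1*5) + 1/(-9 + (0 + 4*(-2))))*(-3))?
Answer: 2*I*√23613/17 ≈ 18.078*I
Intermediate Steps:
√(-339 + ((1 - 1*5) + 1/(-9 + (0 + 4*(-2))))*(-3)) = √(-339 + ((1 - 5) + 1/(-9 + (0 - 8)))*(-3)) = √(-339 + (-4 + 1/(-9 - 8))*(-3)) = √(-339 + (-4 + 1/(-17))*(-3)) = √(-339 + (-4 - 1/17)*(-3)) = √(-339 - 69/17*(-3)) = √(-339 + 207/17) = √(-5556/17) = 2*I*√23613/17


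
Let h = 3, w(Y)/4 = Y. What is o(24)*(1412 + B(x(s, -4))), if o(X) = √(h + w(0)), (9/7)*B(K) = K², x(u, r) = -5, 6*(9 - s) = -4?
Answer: 12883*√3/9 ≈ 2479.3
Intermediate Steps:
s = 29/3 (s = 9 - ⅙*(-4) = 9 + ⅔ = 29/3 ≈ 9.6667)
w(Y) = 4*Y
B(K) = 7*K²/9
o(X) = √3 (o(X) = √(3 + 4*0) = √(3 + 0) = √3)
o(24)*(1412 + B(x(s, -4))) = √3*(1412 + (7/9)*(-5)²) = √3*(1412 + (7/9)*25) = √3*(1412 + 175/9) = √3*(12883/9) = 12883*√3/9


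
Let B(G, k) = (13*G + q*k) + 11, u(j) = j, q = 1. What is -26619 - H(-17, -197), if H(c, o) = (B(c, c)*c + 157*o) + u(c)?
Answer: 468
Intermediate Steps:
B(G, k) = 11 + k + 13*G (B(G, k) = (13*G + 1*k) + 11 = (13*G + k) + 11 = (k + 13*G) + 11 = 11 + k + 13*G)
H(c, o) = c + 157*o + c*(11 + 14*c) (H(c, o) = ((11 + c + 13*c)*c + 157*o) + c = ((11 + 14*c)*c + 157*o) + c = (c*(11 + 14*c) + 157*o) + c = (157*o + c*(11 + 14*c)) + c = c + 157*o + c*(11 + 14*c))
-26619 - H(-17, -197) = -26619 - (-17 + 157*(-197) - 17*(11 + 14*(-17))) = -26619 - (-17 - 30929 - 17*(11 - 238)) = -26619 - (-17 - 30929 - 17*(-227)) = -26619 - (-17 - 30929 + 3859) = -26619 - 1*(-27087) = -26619 + 27087 = 468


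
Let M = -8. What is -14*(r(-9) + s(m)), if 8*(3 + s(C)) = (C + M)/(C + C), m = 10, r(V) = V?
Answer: 6713/40 ≈ 167.82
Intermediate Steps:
s(C) = -3 + (-8 + C)/(16*C) (s(C) = -3 + ((C - 8)/(C + C))/8 = -3 + ((-8 + C)/((2*C)))/8 = -3 + ((-8 + C)*(1/(2*C)))/8 = -3 + ((-8 + C)/(2*C))/8 = -3 + (-8 + C)/(16*C))
-14*(r(-9) + s(m)) = -14*(-9 + (1/16)*(-8 - 47*10)/10) = -14*(-9 + (1/16)*(⅒)*(-8 - 470)) = -14*(-9 + (1/16)*(⅒)*(-478)) = -14*(-9 - 239/80) = -14*(-959/80) = 6713/40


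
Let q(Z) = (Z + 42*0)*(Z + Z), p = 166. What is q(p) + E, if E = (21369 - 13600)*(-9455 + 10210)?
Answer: 5920707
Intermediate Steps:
q(Z) = 2*Z² (q(Z) = (Z + 0)*(2*Z) = Z*(2*Z) = 2*Z²)
E = 5865595 (E = 7769*755 = 5865595)
q(p) + E = 2*166² + 5865595 = 2*27556 + 5865595 = 55112 + 5865595 = 5920707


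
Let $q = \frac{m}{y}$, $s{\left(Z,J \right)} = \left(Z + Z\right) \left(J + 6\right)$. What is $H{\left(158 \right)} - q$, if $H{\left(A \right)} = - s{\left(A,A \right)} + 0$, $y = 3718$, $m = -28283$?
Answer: $- \frac{192653349}{3718} \approx -51816.0$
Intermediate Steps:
$s{\left(Z,J \right)} = 2 Z \left(6 + J\right)$
$H{\left(A \right)} = - 2 A \left(6 + A\right)$ ($H{\left(A \right)} = - 2 A \left(6 + A\right) + 0 = - 2 A \left(6 + A\right)$)
$q = - \frac{28283}{3718} \approx -7.607$
$H{\left(158 \right)} - q = \left(-2\right) 158 \left(6 + 158\right) - - \frac{28283}{3718} = \left(-2\right) 158 \cdot 164 + \frac{28283}{3718} = -51824 + \frac{28283}{3718} = - \frac{192653349}{3718}$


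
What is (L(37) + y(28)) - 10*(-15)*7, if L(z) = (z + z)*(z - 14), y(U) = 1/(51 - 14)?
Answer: 101825/37 ≈ 2752.0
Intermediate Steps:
y(U) = 1/37
L(z) = 2*z*(-14 + z) (L(z) = (2*z)*(-14 + z) = 2*z*(-14 + z))
(L(37) + y(28)) - 10*(-15)*7 = (2*37*(-14 + 37) + 1/37) - 10*(-15)*7 = (2*37*23 + 1/37) + 150*7 = (1702 + 1/37) + 1050 = 62975/37 + 1050 = 101825/37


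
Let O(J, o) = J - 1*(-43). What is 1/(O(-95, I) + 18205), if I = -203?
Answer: 1/18153 ≈ 5.5087e-5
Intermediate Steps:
O(J, o) = 43 + J (O(J, o) = J + 43 = 43 + J)
1/(O(-95, I) + 18205) = 1/((43 - 95) + 18205) = 1/(-52 + 18205) = 1/18153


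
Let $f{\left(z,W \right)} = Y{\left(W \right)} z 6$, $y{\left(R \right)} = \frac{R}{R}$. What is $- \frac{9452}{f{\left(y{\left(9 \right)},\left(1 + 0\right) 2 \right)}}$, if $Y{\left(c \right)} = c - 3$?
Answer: $\frac{4726}{3} \approx 1575.3$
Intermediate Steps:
$y{\left(R \right)} = 1$
$Y{\left(c \right)} = -3 + c$
$f{\left(z,W \right)} = 6 z \left(-3 + W\right)$ ($f{\left(z,W \right)} = \left(-3 + W\right) z 6 = z \left(-3 + W\right) 6 = 6 z \left(-3 + W\right)$)
$- \frac{9452}{f{\left(y{\left(9 \right)},\left(1 + 0\right) 2 \right)}} = - \frac{9452}{6 \cdot 1 \left(-3 + \left(1 + 0\right) 2\right)} = - \frac{9452}{6 \cdot 1 \left(-3 + 1 \cdot 2\right)} = - \frac{9452}{6 \cdot 1 \left(-3 + 2\right)} = - \frac{9452}{6 \cdot 1 \left(-1\right)} = - \frac{9452}{-6} = \left(-9452\right) \left(- \frac{1}{6}\right) = \frac{4726}{3}$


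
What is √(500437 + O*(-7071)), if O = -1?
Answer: 2*√126877 ≈ 712.40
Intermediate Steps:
√(500437 + O*(-7071)) = √(500437 - 1*(-7071)) = √(500437 + 7071) = √507508 = 2*√126877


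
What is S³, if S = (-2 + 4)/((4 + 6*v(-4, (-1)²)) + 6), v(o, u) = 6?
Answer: 1/12167 ≈ 8.2190e-5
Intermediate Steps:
S = 1/23 (S = (-2 + 4)/((4 + 6*6) + 6) = 2/((4 + 36) + 6) = 2/(40 + 6) = 2/46 = 2*(1/46) = 1/23 ≈ 0.043478)
S³ = (1/23)³ = 1/12167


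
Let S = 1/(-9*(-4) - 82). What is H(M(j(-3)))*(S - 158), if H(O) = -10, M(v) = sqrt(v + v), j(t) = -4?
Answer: 36345/23 ≈ 1580.2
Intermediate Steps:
M(v) = sqrt(2)*sqrt(v) (M(v) = sqrt(2*v) = sqrt(2)*sqrt(v))
S = -1/46 (S = 1/(36 - 82) = 1/(-46) = -1/46 ≈ -0.021739)
H(M(j(-3)))*(S - 158) = -10*(-1/46 - 158) = -10*(-7269/46) = 36345/23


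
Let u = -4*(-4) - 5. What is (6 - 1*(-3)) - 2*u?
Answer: -13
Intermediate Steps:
u = 11 (u = 16 - 5 = 11)
(6 - 1*(-3)) - 2*u = (6 - 1*(-3)) - 2*11 = (6 + 3) - 22 = 9 - 22 = -13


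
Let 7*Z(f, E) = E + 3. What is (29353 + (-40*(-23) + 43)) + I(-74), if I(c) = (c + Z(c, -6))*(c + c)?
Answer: 289320/7 ≈ 41331.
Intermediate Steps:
Z(f, E) = 3/7 + E/7 (Z(f, E) = (E + 3)/7 = (3 + E)/7 = 3/7 + E/7)
I(c) = 2*c*(-3/7 + c) (I(c) = (c + (3/7 + (1/7)*(-6)))*(c + c) = (c + (3/7 - 6/7))*(2*c) = (c - 3/7)*(2*c) = (-3/7 + c)*(2*c) = 2*c*(-3/7 + c))
(29353 + (-40*(-23) + 43)) + I(-74) = (29353 + (-40*(-23) + 43)) + (2/7)*(-74)*(-3 + 7*(-74)) = (29353 + (920 + 43)) + (2/7)*(-74)*(-3 - 518) = (29353 + 963) + (2/7)*(-74)*(-521) = 30316 + 77108/7 = 289320/7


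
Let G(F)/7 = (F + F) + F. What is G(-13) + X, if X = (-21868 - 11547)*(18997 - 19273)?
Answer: 9222267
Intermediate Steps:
G(F) = 21*F (G(F) = 7*((F + F) + F) = 7*(2*F + F) = 7*(3*F) = 21*F)
X = 9222540 (X = -33415*(-276) = 9222540)
G(-13) + X = 21*(-13) + 9222540 = -273 + 9222540 = 9222267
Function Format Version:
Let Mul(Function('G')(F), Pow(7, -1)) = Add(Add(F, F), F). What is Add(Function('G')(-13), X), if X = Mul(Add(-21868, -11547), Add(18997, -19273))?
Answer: 9222267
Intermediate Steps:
Function('G')(F) = Mul(21, F) (Function('G')(F) = Mul(7, Add(Add(F, F), F)) = Mul(7, Add(Mul(2, F), F)) = Mul(7, Mul(3, F)) = Mul(21, F))
X = 9222540 (X = Mul(-33415, -276) = 9222540)
Add(Function('G')(-13), X) = Add(Mul(21, -13), 9222540) = Add(-273, 9222540) = 9222267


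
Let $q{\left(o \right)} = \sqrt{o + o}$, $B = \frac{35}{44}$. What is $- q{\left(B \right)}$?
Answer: $- \frac{\sqrt{770}}{22} \approx -1.2613$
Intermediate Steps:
$B = \frac{35}{44}$ ($B = 35 \cdot \frac{1}{44} = \frac{35}{44} \approx 0.79545$)
$q{\left(o \right)} = \sqrt{2} \sqrt{o}$ ($q{\left(o \right)} = \sqrt{2 o} = \sqrt{2} \sqrt{o}$)
$- q{\left(B \right)} = - \sqrt{2} \sqrt{\frac{35}{44}} = - \sqrt{2} \frac{\sqrt{385}}{22} = - \frac{\sqrt{770}}{22}$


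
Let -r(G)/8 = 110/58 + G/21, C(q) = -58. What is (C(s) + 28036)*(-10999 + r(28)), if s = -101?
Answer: -8945135486/29 ≈ -3.0845e+8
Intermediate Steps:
r(G) = -440/29 - 8*G/21 (r(G) = -8*(110/58 + G/21) = -8*(110*(1/58) + G*(1/21)) = -8*(55/29 + G/21) = -440/29 - 8*G/21)
(C(s) + 28036)*(-10999 + r(28)) = (-58 + 28036)*(-10999 + (-440/29 - 8/21*28)) = 27978*(-10999 + (-440/29 - 32/3)) = 27978*(-10999 - 2248/87) = 27978*(-959161/87) = -8945135486/29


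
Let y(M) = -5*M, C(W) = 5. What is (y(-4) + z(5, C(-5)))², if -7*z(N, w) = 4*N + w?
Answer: 13225/49 ≈ 269.90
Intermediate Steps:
z(N, w) = -4*N/7 - w/7 (z(N, w) = -(4*N + w)/7 = -(w + 4*N)/7 = -4*N/7 - w/7)
(y(-4) + z(5, C(-5)))² = (-5*(-4) + (-4/7*5 - ⅐*5))² = (20 + (-20/7 - 5/7))² = (20 - 25/7)² = (115/7)² = 13225/49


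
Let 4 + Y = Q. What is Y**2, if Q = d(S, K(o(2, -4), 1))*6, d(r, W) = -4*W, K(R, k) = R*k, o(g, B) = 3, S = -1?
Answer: 5776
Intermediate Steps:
Q = -72 (Q = -12*6 = -72)
Y = -76 (Y = -4 - 72 = -76)
Y**2 = (-76)**2 = 5776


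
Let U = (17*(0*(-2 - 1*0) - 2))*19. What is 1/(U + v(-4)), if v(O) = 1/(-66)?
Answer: -66/42637 ≈ -0.0015480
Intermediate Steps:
v(O) = -1/66
U = -646 (U = (17*(0*(-2 + 0) - 2))*19 = (17*(0*(-2) - 2))*19 = (17*(0 - 2))*19 = (17*(-2))*19 = -34*19 = -646)
1/(U + v(-4)) = 1/(-646 - 1/66) = 1/(-42637/66) = -66/42637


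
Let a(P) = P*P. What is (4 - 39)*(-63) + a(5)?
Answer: 2230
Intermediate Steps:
a(P) = P²
(4 - 39)*(-63) + a(5) = (4 - 39)*(-63) + 5² = -35*(-63) + 25 = 2205 + 25 = 2230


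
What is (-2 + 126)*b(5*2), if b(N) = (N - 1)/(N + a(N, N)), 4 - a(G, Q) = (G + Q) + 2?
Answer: -279/2 ≈ -139.50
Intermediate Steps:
a(G, Q) = 2 - G - Q (a(G, Q) = 4 - ((G + Q) + 2) = 4 - (2 + G + Q) = 4 + (-2 - G - Q) = 2 - G - Q)
b(N) = (-1 + N)/(2 - N) (b(N) = (N - 1)/(N + (2 - N - N)) = (-1 + N)/(N + (2 - 2*N)) = (-1 + N)/(2 - N))
(-2 + 126)*b(5*2) = (-2 + 126)*((-1 + 5*2)/(2 - 5*2)) = 124*((-1 + 10)/(2 - 1*10)) = 124*(9/(2 - 10)) = 124*(9/(-8)) = 124*(-1/8*9) = 124*(-9/8) = -279/2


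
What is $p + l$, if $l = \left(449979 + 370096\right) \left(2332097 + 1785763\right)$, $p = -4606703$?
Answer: $3376949432797$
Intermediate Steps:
$l = 3376954039500$ ($l = 820075 \cdot 4117860 = 3376954039500$)
$p + l = -4606703 + 3376954039500 = 3376949432797$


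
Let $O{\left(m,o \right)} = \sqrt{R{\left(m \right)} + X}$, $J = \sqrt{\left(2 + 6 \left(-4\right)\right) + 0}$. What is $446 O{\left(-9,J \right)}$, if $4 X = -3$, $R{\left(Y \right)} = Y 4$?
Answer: $1561 i \sqrt{3} \approx 2703.7 i$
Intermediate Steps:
$R{\left(Y \right)} = 4 Y$
$X = - \frac{3}{4}$ ($X = \frac{1}{4} \left(-3\right) = - \frac{3}{4} \approx -0.75$)
$J = i \sqrt{22}$ ($J = \sqrt{\left(2 - 24\right) + 0} = \sqrt{-22 + 0} = \sqrt{-22} = i \sqrt{22} \approx 4.6904 i$)
$O{\left(m,o \right)} = \sqrt{- \frac{3}{4} + 4 m}$ ($O{\left(m,o \right)} = \sqrt{4 m - \frac{3}{4}} = \sqrt{- \frac{3}{4} + 4 m}$)
$446 O{\left(-9,J \right)} = 446 \frac{\sqrt{-3 + 16 \left(-9\right)}}{2} = 446 \frac{\sqrt{-3 - 144}}{2} = 446 \frac{\sqrt{-147}}{2} = 446 \frac{7 i \sqrt{3}}{2} = 1561 i \sqrt{3}$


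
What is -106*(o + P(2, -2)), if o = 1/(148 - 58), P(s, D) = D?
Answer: 9487/45 ≈ 210.82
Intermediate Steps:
o = 1/90 ≈ 0.011111
-106*(o + P(2, -2)) = -106*(1/90 - 2) = -106*(-179/90) = 9487/45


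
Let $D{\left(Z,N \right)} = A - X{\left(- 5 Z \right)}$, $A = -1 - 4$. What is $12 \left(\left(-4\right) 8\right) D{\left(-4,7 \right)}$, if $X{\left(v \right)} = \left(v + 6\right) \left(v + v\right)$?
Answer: $401280$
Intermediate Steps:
$X{\left(v \right)} = 2 v \left(6 + v\right)$ ($X{\left(v \right)} = \left(6 + v\right) 2 v = 2 v \left(6 + v\right)$)
$A = -5$ ($A = -1 - 4 = -5$)
$D{\left(Z,N \right)} = -5 + 10 Z \left(6 - 5 Z\right)$ ($D{\left(Z,N \right)} = -5 - 2 \left(- 5 Z\right) \left(6 - 5 Z\right) = -5 - - 10 Z \left(6 - 5 Z\right) = -5 + 10 Z \left(6 - 5 Z\right)$)
$12 \left(\left(-4\right) 8\right) D{\left(-4,7 \right)} = 12 \left(\left(-4\right) 8\right) \left(-5 - 50 \left(-4\right)^{2} + 60 \left(-4\right)\right) = 12 \left(-32\right) \left(-5 - 800 - 240\right) = - 384 \left(-5 - 800 - 240\right) = \left(-384\right) \left(-1045\right) = 401280$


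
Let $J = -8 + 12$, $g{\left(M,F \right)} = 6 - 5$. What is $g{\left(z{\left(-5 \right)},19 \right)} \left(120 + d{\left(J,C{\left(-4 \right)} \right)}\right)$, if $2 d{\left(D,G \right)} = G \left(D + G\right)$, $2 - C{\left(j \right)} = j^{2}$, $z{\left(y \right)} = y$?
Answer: $190$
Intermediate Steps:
$g{\left(M,F \right)} = 1$
$C{\left(j \right)} = 2 - j^{2}$
$J = 4$
$d{\left(D,G \right)} = \frac{G \left(D + G\right)}{2}$
$g{\left(z{\left(-5 \right)},19 \right)} \left(120 + d{\left(J,C{\left(-4 \right)} \right)}\right) = 1 \left(120 + \frac{\left(2 - \left(-4\right)^{2}\right) \left(4 + \left(2 - \left(-4\right)^{2}\right)\right)}{2}\right) = 1 \left(120 + \frac{\left(2 - 16\right) \left(4 + \left(2 - 16\right)\right)}{2}\right) = 1 \left(120 + \frac{1}{2} \left(-14\right) \left(4 - 14\right)\right) = 1 \left(120 + \frac{1}{2} \left(-14\right) \left(-10\right)\right) = 1 \left(120 + 70\right) = 1 \cdot 190 = 190$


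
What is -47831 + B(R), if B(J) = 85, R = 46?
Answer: -47746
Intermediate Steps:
-47831 + B(R) = -47831 + 85 = -47746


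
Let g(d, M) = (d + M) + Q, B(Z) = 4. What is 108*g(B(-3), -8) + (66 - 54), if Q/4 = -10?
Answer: -4740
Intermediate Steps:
Q = -40 (Q = 4*(-10) = -40)
g(d, M) = -40 + M + d (g(d, M) = (d + M) - 40 = (M + d) - 40 = -40 + M + d)
108*g(B(-3), -8) + (66 - 54) = 108*(-40 - 8 + 4) + (66 - 54) = 108*(-44) + 12 = -4752 + 12 = -4740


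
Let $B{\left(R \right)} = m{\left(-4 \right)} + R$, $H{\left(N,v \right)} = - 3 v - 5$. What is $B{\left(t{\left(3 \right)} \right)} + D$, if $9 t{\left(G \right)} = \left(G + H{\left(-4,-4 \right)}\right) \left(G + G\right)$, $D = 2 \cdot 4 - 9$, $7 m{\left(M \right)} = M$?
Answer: $\frac{107}{21} \approx 5.0952$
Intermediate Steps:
$H{\left(N,v \right)} = -5 - 3 v$
$m{\left(M \right)} = \frac{M}{7}$
$D = -1$ ($D = 8 - 9 = -1$)
$t{\left(G \right)} = \frac{2 G \left(7 + G\right)}{9}$ ($t{\left(G \right)} = \frac{\left(G - -7\right) \left(G + G\right)}{9} = \frac{\left(G + \left(-5 + 12\right)\right) 2 G}{9} = \frac{\left(G + 7\right) 2 G}{9} = \frac{\left(7 + G\right) 2 G}{9} = \frac{2 G \left(7 + G\right)}{9}$)
$B{\left(R \right)} = - \frac{4}{7} + R$ ($B{\left(R \right)} = \frac{1}{7} \left(-4\right) + R = - \frac{4}{7} + R$)
$B{\left(t{\left(3 \right)} \right)} + D = \left(- \frac{4}{7} + \frac{2}{9} \cdot 3 \left(7 + 3\right)\right) - 1 = \left(- \frac{4}{7} + \frac{2}{9} \cdot 3 \cdot 10\right) - 1 = \left(- \frac{4}{7} + \frac{20}{3}\right) - 1 = \frac{128}{21} - 1 = \frac{107}{21}$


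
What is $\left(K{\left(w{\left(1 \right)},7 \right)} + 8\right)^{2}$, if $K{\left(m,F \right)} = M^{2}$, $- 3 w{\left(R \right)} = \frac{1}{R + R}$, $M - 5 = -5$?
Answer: $64$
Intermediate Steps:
$M = 0$ ($M = 5 - 5 = 0$)
$w{\left(R \right)} = - \frac{1}{6 R}$ ($w{\left(R \right)} = - \frac{1}{3 \left(R + R\right)} = - \frac{1}{3 \cdot 2 R} = - \frac{\frac{1}{2} \frac{1}{R}}{3} = - \frac{1}{6 R}$)
$K{\left(m,F \right)} = 0$ ($K{\left(m,F \right)} = 0^{2} = 0$)
$\left(K{\left(w{\left(1 \right)},7 \right)} + 8\right)^{2} = \left(0 + 8\right)^{2} = 8^{2} = 64$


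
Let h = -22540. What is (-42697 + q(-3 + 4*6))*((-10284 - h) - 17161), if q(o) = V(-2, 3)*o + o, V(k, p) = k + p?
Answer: 209222775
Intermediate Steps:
q(o) = 2*o (q(o) = (-2 + 3)*o + o = 1*o + o = o + o = 2*o)
(-42697 + q(-3 + 4*6))*((-10284 - h) - 17161) = (-42697 + 2*(-3 + 4*6))*((-10284 - 1*(-22540)) - 17161) = (-42697 + 2*(-3 + 24))*((-10284 + 22540) - 17161) = (-42697 + 2*21)*(12256 - 17161) = (-42697 + 42)*(-4905) = -42655*(-4905) = 209222775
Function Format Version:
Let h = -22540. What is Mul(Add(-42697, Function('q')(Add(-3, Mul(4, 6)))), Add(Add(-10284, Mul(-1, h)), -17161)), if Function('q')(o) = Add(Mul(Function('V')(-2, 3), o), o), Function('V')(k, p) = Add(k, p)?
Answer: 209222775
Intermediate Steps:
Function('q')(o) = Mul(2, o) (Function('q')(o) = Add(Mul(Add(-2, 3), o), o) = Add(Mul(1, o), o) = Add(o, o) = Mul(2, o))
Mul(Add(-42697, Function('q')(Add(-3, Mul(4, 6)))), Add(Add(-10284, Mul(-1, h)), -17161)) = Mul(Add(-42697, Mul(2, Add(-3, Mul(4, 6)))), Add(Add(-10284, Mul(-1, -22540)), -17161)) = Mul(Add(-42697, Mul(2, Add(-3, 24))), Add(Add(-10284, 22540), -17161)) = Mul(Add(-42697, Mul(2, 21)), Add(12256, -17161)) = Mul(Add(-42697, 42), -4905) = Mul(-42655, -4905) = 209222775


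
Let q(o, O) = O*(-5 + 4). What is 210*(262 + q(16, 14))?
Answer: 52080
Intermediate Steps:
q(o, O) = -O (q(o, O) = O*(-1) = -O)
210*(262 + q(16, 14)) = 210*(262 - 1*14) = 210*(262 - 14) = 210*248 = 52080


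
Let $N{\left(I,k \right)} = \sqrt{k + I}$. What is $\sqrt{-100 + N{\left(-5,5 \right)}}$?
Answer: $10 i \approx 10.0 i$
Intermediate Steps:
$N{\left(I,k \right)} = \sqrt{I + k}$
$\sqrt{-100 + N{\left(-5,5 \right)}} = \sqrt{-100 + \sqrt{-5 + 5}} = \sqrt{-100 + \sqrt{0}} = \sqrt{-100 + 0} = \sqrt{-100} = 10 i$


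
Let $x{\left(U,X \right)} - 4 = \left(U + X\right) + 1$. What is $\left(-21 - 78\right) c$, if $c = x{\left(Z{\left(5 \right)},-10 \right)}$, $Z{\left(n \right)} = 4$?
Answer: $99$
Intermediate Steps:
$x{\left(U,X \right)} = 5 + U + X$ ($x{\left(U,X \right)} = 4 + \left(\left(U + X\right) + 1\right) = 4 + \left(1 + U + X\right) = 5 + U + X$)
$c = -1$ ($c = 5 + 4 - 10 = -1$)
$\left(-21 - 78\right) c = \left(-21 - 78\right) \left(-1\right) = \left(-99\right) \left(-1\right) = 99$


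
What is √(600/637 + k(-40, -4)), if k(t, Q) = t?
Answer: 4*I*√20215/91 ≈ 6.2496*I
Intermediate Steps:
√(600/637 + k(-40, -4)) = √(600/637 - 40) = √(-24880/637) = 4*I*√20215/91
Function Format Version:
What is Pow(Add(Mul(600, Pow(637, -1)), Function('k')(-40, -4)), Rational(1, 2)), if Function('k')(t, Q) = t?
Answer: Mul(Rational(4, 91), I, Pow(20215, Rational(1, 2))) ≈ Mul(6.2496, I)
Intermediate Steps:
Pow(Add(Mul(600, Pow(637, -1)), Function('k')(-40, -4)), Rational(1, 2)) = Pow(Add(Mul(600, Pow(637, -1)), -40), Rational(1, 2)) = Pow(Add(Mul(600, Rational(1, 637)), -40), Rational(1, 2)) = Pow(Add(Rational(600, 637), -40), Rational(1, 2)) = Pow(Rational(-24880, 637), Rational(1, 2)) = Mul(Rational(4, 91), I, Pow(20215, Rational(1, 2)))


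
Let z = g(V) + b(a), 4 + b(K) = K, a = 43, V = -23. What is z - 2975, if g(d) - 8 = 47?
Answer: -2881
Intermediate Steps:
g(d) = 55 (g(d) = 8 + 47 = 55)
b(K) = -4 + K
z = 94 (z = 55 + (-4 + 43) = 55 + 39 = 94)
z - 2975 = 94 - 2975 = -2881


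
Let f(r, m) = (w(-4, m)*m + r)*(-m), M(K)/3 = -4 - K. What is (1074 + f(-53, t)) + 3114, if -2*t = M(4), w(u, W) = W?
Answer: 3096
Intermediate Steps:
M(K) = -12 - 3*K (M(K) = 3*(-4 - K) = -12 - 3*K)
t = 12 (t = -(-12 - 3*4)/2 = -(-12 - 12)/2 = -1/2*(-24) = 12)
f(r, m) = -m*(r + m**2) (f(r, m) = (m*m + r)*(-m) = (m**2 + r)*(-m) = (r + m**2)*(-m) = -m*(r + m**2))
(1074 + f(-53, t)) + 3114 = (1074 - 1*12*(-53 + 12**2)) + 3114 = (1074 - 1*12*(-53 + 144)) + 3114 = (1074 - 1*12*91) + 3114 = (1074 - 1092) + 3114 = -18 + 3114 = 3096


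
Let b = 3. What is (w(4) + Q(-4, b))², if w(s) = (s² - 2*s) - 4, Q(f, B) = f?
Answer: 0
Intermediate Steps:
w(s) = -4 + s² - 2*s
(w(4) + Q(-4, b))² = ((-4 + 4² - 2*4) - 4)² = ((-4 + 16 - 8) - 4)² = (4 - 4)² = 0² = 0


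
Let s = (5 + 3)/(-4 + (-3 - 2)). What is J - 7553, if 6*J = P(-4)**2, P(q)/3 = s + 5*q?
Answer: -186259/27 ≈ -6898.5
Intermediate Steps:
s = -8/9 (s = 8/(-4 - 5) = 8/(-9) = 8*(-1/9) = -8/9 ≈ -0.88889)
P(q) = -8/3 + 15*q (P(q) = 3*(-8/9 + 5*q) = -8/3 + 15*q)
J = 17672/27 (J = (-8/3 + 15*(-4))**2/6 = (-8/3 - 60)**2/6 = (-188/3)**2/6 = (1/6)*(35344/9) = 17672/27 ≈ 654.52)
J - 7553 = 17672/27 - 7553 = -186259/27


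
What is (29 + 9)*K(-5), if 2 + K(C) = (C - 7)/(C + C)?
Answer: -152/5 ≈ -30.400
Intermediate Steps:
K(C) = -2 + (-7 + C)/(2*C) (K(C) = -2 + (C - 7)/(C + C) = -2 + (-7 + C)/((2*C)) = -2 + (-7 + C)*(1/(2*C)) = -2 + (-7 + C)/(2*C))
(29 + 9)*K(-5) = (29 + 9)*((½)*(-7 - 3*(-5))/(-5)) = 38*((½)*(-⅕)*(-7 + 15)) = 38*((½)*(-⅕)*8) = 38*(-⅘) = -152/5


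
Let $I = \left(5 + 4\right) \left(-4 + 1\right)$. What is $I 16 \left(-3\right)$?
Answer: $1296$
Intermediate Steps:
$I = -27$ ($I = 9 \left(-3\right) = -27$)
$I 16 \left(-3\right) = - 27 \cdot 16 \left(-3\right) = \left(-27\right) \left(-48\right) = 1296$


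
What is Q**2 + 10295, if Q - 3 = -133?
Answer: 27195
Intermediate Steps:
Q = -130 (Q = 3 - 133 = -130)
Q**2 + 10295 = (-130)**2 + 10295 = 16900 + 10295 = 27195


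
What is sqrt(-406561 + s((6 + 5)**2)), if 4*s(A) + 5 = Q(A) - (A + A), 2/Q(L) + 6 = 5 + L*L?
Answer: I*sqrt(21787822837770)/7320 ≈ 637.67*I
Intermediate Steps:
Q(L) = 2/(-1 + L**2) (Q(L) = 2/(-6 + (5 + L*L)) = 2/(-6 + (5 + L**2)) = 2/(-1 + L**2))
s(A) = -5/4 + 1/(2*(-1 + A**2)) - A/2 (s(A) = -5/4 + (2/(-1 + A**2) - (A + A))/4 = -5/4 + (2/(-1 + A**2) - 2*A)/4 = -5/4 + (-2*A + 2/(-1 + A**2))/4 = -5/4 + (1/(2*(-1 + A**2)) - A/2) = -5/4 + 1/(2*(-1 + A**2)) - A/2)
sqrt(-406561 + s((6 + 5)**2)) = sqrt(-406561 + (2 - (-1 + ((6 + 5)**2)**2)*(5 + 2*(6 + 5)**2))/(4*(-1 + ((6 + 5)**2)**2))) = sqrt(-406561 + (2 - (-1 + (11**2)**2)*(5 + 2*11**2))/(4*(-1 + (11**2)**2))) = sqrt(-406561 + (2 - (-1 + 121**2)*(5 + 2*121))/(4*(-1 + 121**2))) = sqrt(-406561 + (2 - (-1 + 14641)*(5 + 242))/(4*(-1 + 14641))) = sqrt(-406561 + (1/4)*(2 - 1*14640*247)/14640) = sqrt(-406561 + (1/4)*(1/14640)*(2 - 3616080)) = sqrt(-406561 + (1/4)*(1/14640)*(-3616078)) = sqrt(-406561 - 1808039/29280) = sqrt(-11905914119/29280) = I*sqrt(21787822837770)/7320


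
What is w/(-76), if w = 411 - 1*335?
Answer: -1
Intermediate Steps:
w = 76 (w = 411 - 335 = 76)
w/(-76) = 76/(-76) = 76*(-1/76) = -1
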